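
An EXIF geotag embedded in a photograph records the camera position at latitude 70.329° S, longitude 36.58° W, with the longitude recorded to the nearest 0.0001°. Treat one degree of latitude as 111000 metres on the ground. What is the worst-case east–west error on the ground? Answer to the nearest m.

2 m

Rounding to 4 decimal places leaves the longitude within ±5e-05° of the true value.
Parallels shrink by cos φ, so at 70.329° a degree of longitude is 111000 × 0.3366 ≈ 37364.7 m.
Maximum E–W displacement: 5e-05 × 37364.7 = 1.86823 m.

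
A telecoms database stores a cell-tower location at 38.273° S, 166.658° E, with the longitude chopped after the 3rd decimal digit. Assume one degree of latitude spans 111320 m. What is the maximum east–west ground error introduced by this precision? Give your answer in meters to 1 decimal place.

Truncating at 3 decimal places can drop up to a full unit in the last place, so the longitude may be off by as much as 0.001°.
At latitude 38.273° a degree of longitude spans 111320 m × cos 38.273° = 111320 × 0.7851 ≈ 87393.8 m.
So at most 0.001° × 87393.8 ≈ 87.3938 m east–west.

87.4 meters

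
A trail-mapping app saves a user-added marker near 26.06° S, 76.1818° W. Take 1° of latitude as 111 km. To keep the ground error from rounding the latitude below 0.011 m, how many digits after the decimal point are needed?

7

One degree of latitude covers 111000 m.
N decimal places → at most half a unit in the last place, 0.5 × 10⁻ᴺ° = 111000/2 × 10⁻ᴺ m.
Setting 55500 × 10⁻ᴺ ≤ 0.011 gives 10ᴺ ≥ 5.045e+06, i.e. N ≥ 6.70.
At 6 places the error can reach 0.0555 m, but 7 places keeps it to 0.00555 m.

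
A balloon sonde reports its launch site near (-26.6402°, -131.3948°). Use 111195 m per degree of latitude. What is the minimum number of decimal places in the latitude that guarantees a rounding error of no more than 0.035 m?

One degree of latitude covers 111195 m.
Rounding to N decimal places gives at most 0.5 × 10⁻ᴺ degrees of error, i.e. 0.5 × 10⁻ᴺ × 111195 m.
Need 0.5 × 111195 × 10⁻ᴺ ≤ 0.035 → 10⁻ᴺ ≤ 6.295e-07, so N ≥ 6.20.
So 7 decimal places suffice (0.00556 m); 6 would allow up to 0.0556 m.

7 decimal places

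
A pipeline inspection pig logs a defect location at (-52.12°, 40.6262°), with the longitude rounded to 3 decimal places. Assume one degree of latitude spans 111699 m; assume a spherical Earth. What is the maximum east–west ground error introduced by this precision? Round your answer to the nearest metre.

34 metres

Rounding to 3 decimal places leaves the longitude within ±0.0005° of the true value.
Parallels shrink by cos φ, so at 52.12° a degree of longitude is 111699 × 0.6140 ≈ 68584.3 m.
East–west error: 0.0005° × 68584.3 m/° ≈ 34.2921 m.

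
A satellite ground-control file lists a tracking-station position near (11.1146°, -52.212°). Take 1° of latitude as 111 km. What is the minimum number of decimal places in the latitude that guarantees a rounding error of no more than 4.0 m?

5 decimal places

One degree of latitude covers 111000 m.
With N decimal places the half-ulp bound is 0.5·10⁻ᴺ°, or 0.5·10⁻ᴺ × 111000 m on the ground.
Setting 55500 × 10⁻ᴺ ≤ 4.0 gives 10ᴺ ≥ 1.388e+04, i.e. N ≥ 4.14.
N = 4 would give 5.55 m (too coarse); N = 5 gives 0.555 m ≤ 4.0 m.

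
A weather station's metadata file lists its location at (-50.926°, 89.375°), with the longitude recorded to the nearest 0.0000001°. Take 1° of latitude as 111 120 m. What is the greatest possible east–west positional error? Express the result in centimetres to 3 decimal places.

Rounding to 7 decimal places leaves the longitude within ±5e-08° of the true value.
At latitude 50.926° a degree of longitude spans 111120 m × cos 50.926° = 111120 × 0.6303 ≈ 70041.6 m.
So at most 5e-08° × 70041.6 ≈ 0.00350208 m east–west.
That is 0.00350208 m = 0.35021 cm.

0.350 centimetres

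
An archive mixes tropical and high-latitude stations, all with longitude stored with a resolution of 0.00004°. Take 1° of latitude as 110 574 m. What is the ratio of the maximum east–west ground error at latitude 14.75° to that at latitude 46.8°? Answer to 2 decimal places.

1.41

With a 0.00004° grid the true value lies within half a step, ±0.00004°/2 = ±2e-05°, of the stored one.
At 14.75°: 2e-05° × 110574 × cos 14.75° = 2e-05 × 110574 × 0.9670 ≈ 2.1386 m.
At 46.8°: 2e-05° × 110574 × cos 46.8° = 2e-05 × 110574 × 0.6845 ≈ 1.5139 m.
Ratio: 2.1386 / 1.5139 = cos 14.75° / cos 46.8° ≈ 1.4127.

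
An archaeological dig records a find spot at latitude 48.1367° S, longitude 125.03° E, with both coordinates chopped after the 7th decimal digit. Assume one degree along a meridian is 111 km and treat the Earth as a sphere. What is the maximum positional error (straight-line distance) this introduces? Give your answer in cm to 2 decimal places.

Truncating at 7 decimal places can drop up to a full unit in the last place, so each coordinate may be off by as much as 1e-07°.
North–south component: 1e-07° × 111000 = 0.0111 m.
E–W at 48.1367°: 1e-07° × 111000 × cos 48.1367° = 1e-07 × 111000 × 0.6674 ≈ 0.00740765 m.
Worst case both components are at the extreme and orthogonal: √(0.0111² + 0.00740765²) ≈ 0.0133448 m.
That is 0.0133448 m = 1.3345 cm.

1.33 cm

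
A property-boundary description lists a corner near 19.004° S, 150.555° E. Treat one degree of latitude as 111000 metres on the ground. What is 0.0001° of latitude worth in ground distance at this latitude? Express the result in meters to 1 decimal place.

Along a meridian 0.0001° is 0.0001 × 111000 = 11.1 m.

11.1 meters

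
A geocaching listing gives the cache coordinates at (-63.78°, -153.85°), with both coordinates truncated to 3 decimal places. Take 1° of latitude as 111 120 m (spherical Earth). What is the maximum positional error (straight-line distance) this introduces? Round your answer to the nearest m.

121 m

Truncating at 3 decimal places can drop up to a full unit in the last place, so each coordinate may be off by as much as 0.001°.
North–south component: 0.001° × 111120 = 111.12 m.
Longitude error → 0.001 × 111120 × cos 63.78° = 0.001 × 111120 × 0.4418 ≈ 49.0949 m.
The two errors are perpendicular, so the maximum displacement is √(111.12² + 49.0949²) ≈ 121.482 m.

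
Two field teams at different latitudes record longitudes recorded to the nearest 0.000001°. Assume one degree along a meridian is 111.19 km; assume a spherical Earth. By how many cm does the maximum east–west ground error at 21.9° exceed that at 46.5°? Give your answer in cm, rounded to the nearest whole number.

Rounding to 6 decimal places leaves the longitude within ±5e-07° of the true value.
Error at 21.9° = 5e-07° × 111190 × cos 21.9° ≈ 0.055595 × 0.9278 = 0.051583 m.
Error at 46.5° = 5e-07° × 111190 × cos 46.5° ≈ 0.055595 × 0.6884 = 0.038269 m.
Difference: 0.051583 − 0.038269 = 0.013314 m.
That is 0.013314 m = 1.3314 cm.

1 cm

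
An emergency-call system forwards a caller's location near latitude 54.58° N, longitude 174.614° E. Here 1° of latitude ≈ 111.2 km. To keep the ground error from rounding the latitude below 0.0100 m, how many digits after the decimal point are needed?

One degree of latitude covers 111200 m.
With N decimal places the half-ulp bound is 0.5·10⁻ᴺ°, or 0.5·10⁻ᴺ × 111200 m on the ground.
Setting 55600 × 10⁻ᴺ ≤ 0.0100 gives 10ᴺ ≥ 5.56e+06, i.e. N ≥ 6.75.
At 6 places the error can reach 0.0556 m, but 7 places keeps it to 0.00556 m.

7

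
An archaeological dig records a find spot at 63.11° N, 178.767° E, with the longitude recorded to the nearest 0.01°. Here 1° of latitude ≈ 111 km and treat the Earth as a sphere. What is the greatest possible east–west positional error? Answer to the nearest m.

Rounding to 2 decimal places leaves the longitude within ±0.005° of the true value.
At latitude 63.11° a degree of longitude spans 111000 m × cos 63.11° = 111000 × 0.4523 ≈ 50203 m.
So at most 0.005° × 50203 ≈ 251.015 m east–west.

251 m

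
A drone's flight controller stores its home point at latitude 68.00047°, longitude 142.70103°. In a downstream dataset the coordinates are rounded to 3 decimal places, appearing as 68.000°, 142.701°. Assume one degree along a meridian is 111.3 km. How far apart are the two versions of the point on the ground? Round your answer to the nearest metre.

The latitude changed by +0.00047° and the longitude by +0.00003°.
North–south shift: 0.00047 × 111300 = 52.311 m.
E–W at 68°: 0.00003° × 111300 × cos 68° = 0.00003 × 111300 × 0.3746 ≈ 1.25081 m.
Distance: √(52.311² + 1.25081²) ≈ 52.326 m.

52 metres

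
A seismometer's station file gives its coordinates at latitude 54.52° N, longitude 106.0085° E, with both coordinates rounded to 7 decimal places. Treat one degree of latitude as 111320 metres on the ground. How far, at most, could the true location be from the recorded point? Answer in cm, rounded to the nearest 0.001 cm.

0.644 cm

Rounding to 7 decimal places leaves each coordinate within ±5e-08° of the true value.
N–S: 5e-08° × 111320 m/° = 0.005566 m.
E–W at 54.52°: 5e-08° × 111320 × cos 54.52° = 5e-08 × 111320 × 0.5804 ≈ 0.00323061 m.
Combining orthogonally: (0.005566² + 0.00323061²)^½ ≈ 0.00643562 m.
That is 0.00643562 m = 0.64356 cm.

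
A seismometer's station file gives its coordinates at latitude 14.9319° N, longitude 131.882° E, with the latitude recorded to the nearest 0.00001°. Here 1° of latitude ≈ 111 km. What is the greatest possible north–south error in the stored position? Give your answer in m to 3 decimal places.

Rounding to 5 decimal places leaves the latitude within ±5e-06° of the true value.
So the N–S error is at most 5e-06 × 111000 = 0.555 m.

0.555 m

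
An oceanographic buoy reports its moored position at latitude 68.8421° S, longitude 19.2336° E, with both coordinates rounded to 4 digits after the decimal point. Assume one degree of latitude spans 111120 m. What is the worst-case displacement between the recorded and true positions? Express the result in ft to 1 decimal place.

Rounding to 4 decimal places leaves each coordinate within ±5e-05° of the true value.
North–south component: 5e-05° × 111120 = 5.556 m.
Longitude error → 5e-05 × 111120 × cos 68.8421° = 5e-05 × 111120 × 0.3609 ≈ 2.00538 m.
The two errors are perpendicular, so the maximum displacement is √(5.556² + 2.00538²) ≈ 5.90683 m.
Converting: 5.90683 m × 3.2808 ft/m ≈ 19.379 ft.

19.4 ft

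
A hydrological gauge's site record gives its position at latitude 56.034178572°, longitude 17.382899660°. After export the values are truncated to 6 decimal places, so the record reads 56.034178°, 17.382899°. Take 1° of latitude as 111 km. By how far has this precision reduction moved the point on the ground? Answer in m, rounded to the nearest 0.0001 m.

The latitude changed by +0.000000572° and the longitude by +0.000000660°.
North–south shift: 0.000000572 × 111000 = 0.063492 m.
E–W at 56.0342°: 0.000000660° × 111000 × cos 56.0342° = 0.000000660 × 111000 × 0.5587 ≈ 0.0409302 m.
Hypotenuse of the two orthogonal shifts: √(0.063492² + 0.0409302²) = 0.0755415 m.

0.0755 m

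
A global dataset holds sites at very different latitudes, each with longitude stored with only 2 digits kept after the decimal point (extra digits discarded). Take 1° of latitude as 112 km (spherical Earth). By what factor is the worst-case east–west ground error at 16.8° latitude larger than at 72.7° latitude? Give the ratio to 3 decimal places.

Truncating at 2 decimal places can drop up to a full unit in the last place, so the longitude may be off by as much as 0.01°.
Error at 16.8° = 0.01° × 112000 × cos 16.8° ≈ 1120 × 0.9573 = 1072.2 m.
At 72.7°: 0.01° × 112000 × cos 72.7° = 0.01 × 112000 × 0.2974 ≈ 333.06 m.
The ratio reduces to cos 16.8° / cos 72.7° = 0.9573/0.2974 ≈ 3.2192.

3.219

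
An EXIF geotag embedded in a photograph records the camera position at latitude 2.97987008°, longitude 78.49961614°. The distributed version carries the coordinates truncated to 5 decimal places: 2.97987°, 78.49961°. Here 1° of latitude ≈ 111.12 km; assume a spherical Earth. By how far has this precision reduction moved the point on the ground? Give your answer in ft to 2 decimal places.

2.24 ft

The latitude changed by +0.00000008° and the longitude by +0.00000614°.
North–south shift: 0.00000008 × 111120 = 0.0088896 m.
East–west at this latitude: 0.00000614° × 111120 × cos 2.97987° ≈ 0.00000614 × 110970 = 0.681354 m.
Distance: √(0.0088896² + 0.681354²) ≈ 0.681412 m.
In feet: 0.681412 m ÷ 0.3048 ≈ 2.2356 ft.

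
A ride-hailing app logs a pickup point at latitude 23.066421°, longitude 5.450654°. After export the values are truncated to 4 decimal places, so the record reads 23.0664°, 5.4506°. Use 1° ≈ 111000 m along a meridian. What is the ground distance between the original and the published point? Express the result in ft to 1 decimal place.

19.6 ft

Δlat = 23.066421 − 23.0664 = +0.000021°; Δlon = 5.450654 − 5.4506 = +0.000054°.
North–south shift: 0.000021 × 111000 = 2.331 m.
East–west at this latitude: 0.000054° × 111000 × cos 23.0664° ≈ 0.000054 × 102126 = 5.51479 m.
Combined displacement = (2.331² + 5.51479²)^½ ≈ 5.98719 m.
Converting: 5.98719 m × 3.2808 ft/m ≈ 19.643 ft.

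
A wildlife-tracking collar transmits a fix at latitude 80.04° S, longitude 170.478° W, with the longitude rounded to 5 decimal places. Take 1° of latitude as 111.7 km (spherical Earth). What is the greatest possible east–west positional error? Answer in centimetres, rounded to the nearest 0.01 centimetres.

9.66 centimetres

Rounding to 5 decimal places leaves the longitude within ±5e-06° of the true value.
At latitude 80.04° a degree of longitude spans 111700 m × cos 80.04° = 111700 × 0.1730 ≈ 19319.7 m.
East–west error: 5e-06° × 19319.7 m/° ≈ 0.0965985 m.
That is 0.0965985 m = 9.6599 cm.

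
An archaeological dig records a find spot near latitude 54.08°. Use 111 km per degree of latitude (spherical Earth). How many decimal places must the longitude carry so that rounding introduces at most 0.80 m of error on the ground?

5

At 54.08° one degree of longitude covers 111000 × cos 54.08° ≈ 111000 × 0.5867 ≈ 65118.7 m.
Rounding to N decimal places gives at most 0.5 × 10⁻ᴺ degrees of error, i.e. 0.5 × 10⁻ᴺ × 65118.7 m.
Setting 32559.4 × 10⁻ᴺ ≤ 0.80 gives 10ᴺ ≥ 4.07e+04, i.e. N ≥ 4.61.
N = 4 would give 3.26 m (too coarse); N = 5 gives 0.326 m ≤ 0.80 m.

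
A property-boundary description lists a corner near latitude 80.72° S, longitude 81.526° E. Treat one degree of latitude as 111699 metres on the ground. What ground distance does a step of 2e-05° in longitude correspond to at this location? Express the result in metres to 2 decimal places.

0.36 metres

At 80.72° a degree of longitude is 111699 × cos 80.72° ≈ 18012.5 m, so 2e-05° corresponds to 0.36025 m.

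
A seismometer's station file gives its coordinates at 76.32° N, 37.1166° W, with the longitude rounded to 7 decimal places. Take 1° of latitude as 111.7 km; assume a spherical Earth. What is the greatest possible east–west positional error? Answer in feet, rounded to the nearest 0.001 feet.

Rounding to 7 decimal places leaves the longitude within ±5e-08° of the true value.
Parallels shrink by cos φ, so at 76.32° a degree of longitude is 111700 × 0.2365 ≈ 26416.9 m.
So at most 5e-08° × 26416.9 ≈ 0.00132085 m east–west.
In feet: 0.00132085 m ÷ 0.3048 ≈ 0.0043335 ft.

0.004 feet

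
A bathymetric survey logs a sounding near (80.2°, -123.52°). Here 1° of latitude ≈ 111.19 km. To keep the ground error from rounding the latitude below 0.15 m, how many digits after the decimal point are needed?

6 decimal places

One degree of latitude covers 111190 m.
With N decimal places the half-ulp bound is 0.5·10⁻ᴺ°, or 0.5·10⁻ᴺ × 111190 m on the ground.
Setting 55595 × 10⁻ᴺ ≤ 0.15 gives 10ᴺ ≥ 3.706e+05, i.e. N ≥ 5.57.
N = 5 would give 0.556 m (too coarse); N = 6 gives 0.0556 m ≤ 0.15 m.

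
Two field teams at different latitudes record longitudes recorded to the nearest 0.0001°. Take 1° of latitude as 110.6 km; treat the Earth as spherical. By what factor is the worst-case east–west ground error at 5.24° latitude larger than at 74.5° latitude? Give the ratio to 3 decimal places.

Rounding to 4 decimal places leaves the longitude within ±5e-05° of the true value.
At 5.24°: 5e-05° × 110600 × cos 5.24° = 5e-05 × 110600 × 0.9958 ≈ 5.5069 m.
At 74.5°: 5e-05° × 110600 × cos 74.5° = 5e-05 × 110600 × 0.2672 ≈ 1.4778 m.
Ratio: 5.5069 / 1.4778 = cos 5.24° / cos 74.5° ≈ 3.7263.

3.726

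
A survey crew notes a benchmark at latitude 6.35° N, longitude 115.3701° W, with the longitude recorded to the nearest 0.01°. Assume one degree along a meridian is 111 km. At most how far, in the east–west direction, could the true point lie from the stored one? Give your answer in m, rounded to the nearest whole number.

Rounding to 2 decimal places leaves the longitude within ±0.005° of the true value.
At latitude 6.35° a degree of longitude spans 111000 m × cos 6.35° = 111000 × 0.9939 ≈ 110319 m.
So at most 0.005° × 110319 ≈ 551.595 m east–west.

552 m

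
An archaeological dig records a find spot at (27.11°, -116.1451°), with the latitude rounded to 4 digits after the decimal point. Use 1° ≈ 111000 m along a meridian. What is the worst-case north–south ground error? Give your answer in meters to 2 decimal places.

Rounding to 4 decimal places leaves the latitude within ±5e-05° of the true value.
So the N–S error is at most 5e-05 × 111000 = 5.55 m.

5.55 meters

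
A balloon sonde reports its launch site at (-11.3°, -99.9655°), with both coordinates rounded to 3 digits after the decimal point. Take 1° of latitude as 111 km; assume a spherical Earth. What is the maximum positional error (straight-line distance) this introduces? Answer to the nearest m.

Rounding to 3 decimal places leaves each coordinate within ±0.0005° of the true value.
Latitude error → 0.0005 × 111000 = 55.5 m along the meridian.
East–west component at 11.3°: 0.0005° × 111000 × cos 11.3° ≈ 0.0005 × 108848 ≈ 54.4241 m.
The two errors are perpendicular, so the maximum displacement is √(55.5² + 54.4241²) ≈ 77.7318 m.

78 m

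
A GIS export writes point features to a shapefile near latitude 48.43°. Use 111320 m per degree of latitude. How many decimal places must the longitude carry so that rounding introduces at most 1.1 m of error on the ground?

At 48.43° one degree of longitude covers 111320 × cos 48.43° ≈ 111320 × 0.6635 ≈ 73864.7 m.
N decimal places → at most half a unit in the last place, 0.5 × 10⁻ᴺ° = 73864.7/2 × 10⁻ᴺ m.
Need 0.5 × 73864.7 × 10⁻ᴺ ≤ 1.1 → 10⁻ᴺ ≤ 2.978e-05, so N ≥ 4.53.
So 5 decimal places suffice (0.369 m); 4 would allow up to 3.69 m.

5 decimal places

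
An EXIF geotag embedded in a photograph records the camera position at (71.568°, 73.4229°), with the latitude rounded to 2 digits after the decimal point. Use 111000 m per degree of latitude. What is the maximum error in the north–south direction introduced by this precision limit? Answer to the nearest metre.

Rounding to 2 decimal places leaves the latitude within ±0.005° of the true value.
Along the meridian that is 0.005° × 111000 m/° = 555 m.

555 metres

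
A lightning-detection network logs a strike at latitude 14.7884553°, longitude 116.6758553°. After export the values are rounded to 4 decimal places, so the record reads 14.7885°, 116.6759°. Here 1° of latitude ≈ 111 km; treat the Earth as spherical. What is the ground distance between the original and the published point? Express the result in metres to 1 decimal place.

Δlat = 14.7884553 − 14.7885 = -0.0000447°; Δlon = 116.6758553 − 116.6759 = -0.0000447°.
N–S: -0.0000447° × 111000 m/° = -4.9617 m.
E–W at 14.7885°: -0.0000447° × 111000 × cos 14.7885° = -0.0000447 × 111000 × 0.9669 ≈ -4.79734 m.
Distance: √(4.9617² + 4.79734²) ≈ 6.90166 m.

6.9 metres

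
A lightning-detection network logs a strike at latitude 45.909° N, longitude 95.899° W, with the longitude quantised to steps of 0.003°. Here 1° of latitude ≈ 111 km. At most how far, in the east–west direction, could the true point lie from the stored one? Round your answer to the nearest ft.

380 ft

With a 0.003° grid the true value lies within half a step, ±0.003°/2 = ±0.0015°, of the stored one.
At latitude 45.909° a degree of longitude spans 111000 m × cos 45.909° = 111000 × 0.6958 ≈ 77233.8 m.
East–west error: 0.0015° × 77233.8 m/° ≈ 115.851 m.
In feet: 115.851 m ÷ 0.3048 ≈ 380.09 ft.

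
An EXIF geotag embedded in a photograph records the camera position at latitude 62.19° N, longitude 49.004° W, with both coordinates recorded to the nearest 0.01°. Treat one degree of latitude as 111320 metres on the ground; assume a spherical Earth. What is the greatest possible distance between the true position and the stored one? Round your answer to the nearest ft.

Rounding to 2 decimal places leaves each coordinate within ±0.005° of the true value.
Latitude error → 0.005 × 111320 = 556.6 m along the meridian.
Longitude error → 0.005 × 111320 × cos 62.19° = 0.005 × 111320 × 0.4665 ≈ 259.677 m.
Combining orthogonally: (556.6² + 259.677²)^½ ≈ 614.195 m.
Converting: 614.195 m × 3.2808 ft/m ≈ 2015.1 ft.

2015 ft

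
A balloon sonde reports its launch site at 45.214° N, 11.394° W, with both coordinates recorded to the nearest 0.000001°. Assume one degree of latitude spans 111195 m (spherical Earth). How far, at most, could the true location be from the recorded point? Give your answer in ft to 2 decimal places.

Rounding to 6 decimal places leaves each coordinate within ±5e-07° of the true value.
Latitude error → 5e-07 × 111195 = 0.0555975 m along the meridian.
East–west component at 45.214°: 5e-07° × 111195 × cos 45.214° ≈ 5e-07 × 78332.5 ≈ 0.0391663 m.
The two errors are perpendicular, so the maximum displacement is √(0.0555975² + 0.0391663²) ≈ 0.0680079 m.
In feet: 0.0680079 m ÷ 0.3048 ≈ 0.22312 ft.

0.22 ft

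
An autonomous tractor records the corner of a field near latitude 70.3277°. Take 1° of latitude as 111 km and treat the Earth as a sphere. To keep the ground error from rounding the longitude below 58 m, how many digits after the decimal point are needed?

3

At 70.3277° one degree of longitude covers 111000 × cos 70.3277° ≈ 111000 × 0.3366 ≈ 37367 m.
With N decimal places the half-ulp bound is 0.5·10⁻ᴺ°, or 0.5·10⁻ᴺ × 37367 m on the ground.
Need 0.5 × 37367 × 10⁻ᴺ ≤ 58 → 10⁻ᴺ ≤ 3.104e-03, so N ≥ 2.51.
At 2 places the error can reach 187 m, but 3 places keeps it to 18.7 m.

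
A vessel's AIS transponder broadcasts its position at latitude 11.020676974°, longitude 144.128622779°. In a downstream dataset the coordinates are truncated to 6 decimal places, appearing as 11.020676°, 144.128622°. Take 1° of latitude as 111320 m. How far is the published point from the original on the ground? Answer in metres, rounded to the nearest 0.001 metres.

0.138 metres

Δlat = 11.020676974 − 11.020676 = +0.000000974°; Δlon = 144.128622779 − 144.128622 = +0.000000779°.
North–south shift: 0.000000974 × 111320 = 0.108426 m.
E–W at 11.0207°: 0.000000779° × 111320 × cos 11.0207° = 0.000000779 × 111320 × 0.9816 ≈ 0.085119 m.
Hypotenuse of the two orthogonal shifts: √(0.108426² + 0.085119²) = 0.137845 m.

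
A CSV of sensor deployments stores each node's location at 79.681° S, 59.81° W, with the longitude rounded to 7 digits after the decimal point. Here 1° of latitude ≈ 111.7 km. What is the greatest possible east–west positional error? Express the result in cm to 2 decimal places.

Rounding to 7 decimal places leaves the longitude within ±5e-08° of the true value.
At latitude 79.681° a degree of longitude spans 111700 m × cos 79.681° = 111700 × 0.1791 ≈ 20008.7 m.
So at most 5e-08° × 20008.7 ≈ 0.00100043 m east–west.
That is 0.00100043 m = 0.10004 cm.

0.10 cm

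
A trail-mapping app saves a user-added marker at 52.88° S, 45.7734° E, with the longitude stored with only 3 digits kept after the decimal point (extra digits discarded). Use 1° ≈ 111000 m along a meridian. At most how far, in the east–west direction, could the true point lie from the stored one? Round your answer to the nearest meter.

Truncating at 3 decimal places can drop up to a full unit in the last place, so the longitude may be off by as much as 0.001°.
One degree of longitude at 52.88° is 111000 × cos 52.88° ≈ 111000 × 0.6035 = 66987 m.
East–west error: 0.001° × 66987 m/° ≈ 66.987 m.

67 meters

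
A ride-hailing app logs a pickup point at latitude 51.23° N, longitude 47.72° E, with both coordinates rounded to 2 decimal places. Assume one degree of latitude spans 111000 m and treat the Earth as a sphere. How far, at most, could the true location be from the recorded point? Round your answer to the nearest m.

Rounding to 2 decimal places leaves each coordinate within ±0.005° of the true value.
North–south component: 0.005° × 111000 = 555 m.
Longitude error → 0.005 × 111000 × cos 51.23° = 0.005 × 111000 × 0.6262 ≈ 347.539 m.
Combining orthogonally: (555² + 347.539²)^½ ≈ 654.834 m.

655 m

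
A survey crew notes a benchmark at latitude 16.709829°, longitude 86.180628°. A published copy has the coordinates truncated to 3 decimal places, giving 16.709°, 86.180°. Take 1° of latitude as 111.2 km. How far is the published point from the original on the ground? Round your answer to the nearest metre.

114 metres

The latitude changed by +0.000829° and the longitude by +0.000628°.
North–south shift: 0.000829 × 111200 = 92.1848 m.
East–west at this latitude: 0.000628° × 111200 × cos 16.709° ≈ 0.000628 × 106505 = 66.885 m.
Hypotenuse of the two orthogonal shifts: √(92.1848² + 66.885²) = 113.893 m.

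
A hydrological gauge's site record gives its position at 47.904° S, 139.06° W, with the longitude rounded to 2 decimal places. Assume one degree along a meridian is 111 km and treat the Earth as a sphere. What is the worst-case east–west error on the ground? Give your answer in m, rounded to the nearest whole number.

Rounding to 2 decimal places leaves the longitude within ±0.005° of the true value.
Parallels shrink by cos φ, so at 47.904° a degree of longitude is 111000 × 0.6704 ≈ 74411.6 m.
East–west error: 0.005° × 74411.6 m/° ≈ 372.058 m.

372 m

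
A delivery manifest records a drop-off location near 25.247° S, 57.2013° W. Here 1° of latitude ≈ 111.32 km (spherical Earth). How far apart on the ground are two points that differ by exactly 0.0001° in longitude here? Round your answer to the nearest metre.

10 metres

One degree of longitude here spans 111320 × cos 25.247° = 111320 × 0.9045 ≈ 100686 m; 0.0001° of that is 10.0686 m.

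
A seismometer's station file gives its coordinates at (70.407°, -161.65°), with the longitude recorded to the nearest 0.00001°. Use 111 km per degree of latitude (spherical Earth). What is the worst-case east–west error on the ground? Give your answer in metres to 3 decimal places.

Rounding to 5 decimal places leaves the longitude within ±5e-06° of the true value.
One degree of longitude at 70.407° is 111000 × cos 70.407° ≈ 111000 × 0.3353 = 37222.3 m.
East–west error: 5e-06° × 37222.3 m/° ≈ 0.186112 m.

0.186 metres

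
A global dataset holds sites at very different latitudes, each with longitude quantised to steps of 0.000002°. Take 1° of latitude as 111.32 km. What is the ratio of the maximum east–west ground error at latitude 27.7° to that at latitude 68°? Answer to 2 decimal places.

2.36

With a 0.000002° grid the true value lies within half a step, ±0.000002°/2 = ±1e-06°, of the stored one.
At 27.7°: 1e-06° × 111320 × cos 27.7° = 1e-06 × 111320 × 0.8854 ≈ 0.098562 m.
Error at 68° = 1e-06° × 111320 × cos 68° ≈ 0.11132 × 0.3746 = 0.041701 m.
The ratio reduces to cos 27.7° / cos 68° = 0.8854/0.3746 ≈ 2.3635.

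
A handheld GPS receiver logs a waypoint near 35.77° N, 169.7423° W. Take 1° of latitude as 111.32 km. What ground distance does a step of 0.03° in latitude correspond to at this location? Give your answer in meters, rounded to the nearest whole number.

Along a meridian 0.03° is 0.03 × 111320 = 3339.6 m.

3340 meters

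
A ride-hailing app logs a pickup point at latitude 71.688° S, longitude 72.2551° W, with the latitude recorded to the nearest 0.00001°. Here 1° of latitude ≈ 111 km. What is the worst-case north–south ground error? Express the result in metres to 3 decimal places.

Rounding to 5 decimal places leaves the latitude within ±5e-06° of the true value.
North–south distance: 5e-06° × 111000 m/° = 0.555 m.

0.555 metres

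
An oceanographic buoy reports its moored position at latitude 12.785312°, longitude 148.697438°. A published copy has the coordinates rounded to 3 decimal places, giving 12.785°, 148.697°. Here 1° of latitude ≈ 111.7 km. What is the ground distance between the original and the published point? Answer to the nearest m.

Δlat = 12.785312 − 12.785 = +0.000312°; Δlon = 148.697438 − 148.697 = +0.000438°.
North–south shift: 0.000312 × 111700 = 34.8504 m.
East–west at this latitude: 0.000438° × 111700 × cos 12.785° ≈ 0.000438 × 108931 = 47.7116 m.
Distance: √(34.8504² + 47.7116²) ≈ 59.0843 m.

59 m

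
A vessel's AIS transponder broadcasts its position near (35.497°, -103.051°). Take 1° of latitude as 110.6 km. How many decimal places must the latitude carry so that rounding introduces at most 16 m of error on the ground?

4 decimal places

One degree of latitude covers 110600 m.
With N decimal places the half-ulp bound is 0.5·10⁻ᴺ°, or 0.5·10⁻ᴺ × 110600 m on the ground.
Setting 55300 × 10⁻ᴺ ≤ 16 gives 10ᴺ ≥ 3456, i.e. N ≥ 3.54.
At 3 places the error can reach 55.3 m, but 4 places keeps it to 5.53 m.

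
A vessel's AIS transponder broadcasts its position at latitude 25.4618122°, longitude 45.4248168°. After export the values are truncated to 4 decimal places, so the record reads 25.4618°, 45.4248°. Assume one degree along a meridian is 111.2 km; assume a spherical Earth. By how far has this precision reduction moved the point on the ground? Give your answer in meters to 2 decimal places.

2.16 meters

Δlat = 25.4618122 − 25.4618 = +0.0000122°; Δlon = 45.4248168 − 45.4248 = +0.0000168°.
North–south shift: 0.0000122 × 111200 = 1.35664 m.
E–W at 25.4618°: 0.0000168° × 111200 × cos 25.4618° = 0.0000168 × 111200 × 0.9029 ≈ 1.68671 m.
Combined displacement = (1.35664² + 1.68671²)^½ ≈ 2.16459 m.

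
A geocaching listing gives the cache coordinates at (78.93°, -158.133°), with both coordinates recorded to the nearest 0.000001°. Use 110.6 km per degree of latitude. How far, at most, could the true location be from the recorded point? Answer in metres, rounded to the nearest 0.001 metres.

0.056 metres

Rounding to 6 decimal places leaves each coordinate within ±5e-07° of the true value.
N–S: 5e-07° × 110600 m/° = 0.0553 m.
E–W at 78.93°: 5e-07° × 110600 × cos 78.93° = 5e-07 × 110600 × 0.1920 ≈ 0.010618 m.
Worst case both components are at the extreme and orthogonal: √(0.0553² + 0.010618²) ≈ 0.0563101 m.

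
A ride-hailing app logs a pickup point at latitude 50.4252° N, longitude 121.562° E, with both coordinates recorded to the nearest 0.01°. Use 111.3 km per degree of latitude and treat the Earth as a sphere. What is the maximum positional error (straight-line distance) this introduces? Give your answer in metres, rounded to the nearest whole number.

660 metres

Rounding to 2 decimal places leaves each coordinate within ±0.005° of the true value.
N–S: 0.005° × 111300 m/° = 556.5 m.
Longitude error → 0.005 × 111300 × cos 50.4252° = 0.005 × 111300 × 0.6371 ≈ 354.538 m.
The two errors are perpendicular, so the maximum displacement is √(556.5² + 354.538²) ≈ 659.84 m.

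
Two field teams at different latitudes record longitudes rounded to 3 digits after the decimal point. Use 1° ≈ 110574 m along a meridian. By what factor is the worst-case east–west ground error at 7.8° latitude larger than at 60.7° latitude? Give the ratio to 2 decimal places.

Rounding to 3 decimal places leaves the longitude within ±0.0005° of the true value.
At 7.8°: 0.0005° × 110574 × cos 7.8° = 0.0005 × 110574 × 0.9907 ≈ 54.775 m.
At 60.7°: 0.0005° × 110574 × cos 60.7° = 0.0005 × 110574 × 0.4894 ≈ 27.056 m.
Ratio: 54.775 / 27.056 = cos 7.8° / cos 60.7° ≈ 2.0245.

2.02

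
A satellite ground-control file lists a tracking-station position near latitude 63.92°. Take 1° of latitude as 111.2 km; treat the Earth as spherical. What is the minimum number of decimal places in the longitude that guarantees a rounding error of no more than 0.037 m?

6 decimal places

At 63.92° one degree of longitude covers 111200 × cos 63.92° ≈ 111200 × 0.4396 ≈ 48886.4 m.
Rounding to N decimal places gives at most 0.5 × 10⁻ᴺ degrees of error, i.e. 0.5 × 10⁻ᴺ × 48886.4 m.
Need 0.5 × 48886.4 × 10⁻ᴺ ≤ 0.037 → 10⁻ᴺ ≤ 1.514e-06, so N ≥ 5.82.
N = 5 would give 0.244 m (too coarse); N = 6 gives 0.0244 m ≤ 0.037 m.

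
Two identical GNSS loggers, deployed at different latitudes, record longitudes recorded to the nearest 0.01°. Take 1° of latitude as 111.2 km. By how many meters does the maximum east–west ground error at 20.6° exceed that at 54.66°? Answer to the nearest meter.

Rounding to 2 decimal places leaves the longitude within ±0.005° of the true value.
Error at 20.6° = 0.005° × 111200 × cos 20.6° ≈ 556 × 0.9361 = 520.45 m.
Error at 54.66° = 0.005° × 111200 × cos 54.66° ≈ 556 × 0.5784 = 321.61 m.
So the lower-latitude error exceeds the higher by 520.45 − 321.61 = 198.84 m.

199 meters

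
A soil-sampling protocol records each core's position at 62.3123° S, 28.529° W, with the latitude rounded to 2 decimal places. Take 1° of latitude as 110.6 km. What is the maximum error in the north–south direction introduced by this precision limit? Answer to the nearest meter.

Rounding to 2 decimal places leaves the latitude within ±0.005° of the true value.
Along the meridian that is 0.005° × 110600 m/° = 553 m.

553 meters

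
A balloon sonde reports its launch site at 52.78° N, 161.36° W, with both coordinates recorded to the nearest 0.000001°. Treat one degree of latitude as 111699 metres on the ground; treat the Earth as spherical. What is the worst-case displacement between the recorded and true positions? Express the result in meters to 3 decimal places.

0.065 meters

Rounding to 6 decimal places leaves each coordinate within ±5e-07° of the true value.
Latitude error → 5e-07 × 111699 = 0.0558495 m along the meridian.
East–west component at 52.78°: 5e-07° × 111699 × cos 52.78° ≈ 5e-07 × 67564.2 ≈ 0.0337821 m.
Worst case both components are at the extreme and orthogonal: √(0.0558495² + 0.0337821²) ≈ 0.0652717 m.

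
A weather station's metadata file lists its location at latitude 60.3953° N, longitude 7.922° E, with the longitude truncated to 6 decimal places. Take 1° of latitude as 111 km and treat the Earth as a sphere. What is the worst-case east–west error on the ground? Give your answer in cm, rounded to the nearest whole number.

Truncating at 6 decimal places can drop up to a full unit in the last place, so the longitude may be off by as much as 1e-06°.
At latitude 60.3953° a degree of longitude spans 111000 m × cos 60.3953° = 111000 × 0.4940 ≈ 54835.5 m.
Maximum E–W displacement: 1e-06 × 54835.5 = 0.0548355 m.
That is 0.0548355 m = 5.4835 cm.

5 cm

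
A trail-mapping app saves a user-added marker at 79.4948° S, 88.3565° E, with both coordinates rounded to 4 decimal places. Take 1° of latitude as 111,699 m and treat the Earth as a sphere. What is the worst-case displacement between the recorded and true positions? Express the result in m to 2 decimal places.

Rounding to 4 decimal places leaves each coordinate within ±5e-05° of the true value.
N–S: 5e-05° × 111699 m/° = 5.58495 m.
Longitude error → 5e-05 × 111699 × cos 79.4948° = 5e-05 × 111699 × 0.1823 ≈ 1.01827 m.
The two errors are perpendicular, so the maximum displacement is √(5.58495² + 1.01827²) ≈ 5.67702 m.

5.68 m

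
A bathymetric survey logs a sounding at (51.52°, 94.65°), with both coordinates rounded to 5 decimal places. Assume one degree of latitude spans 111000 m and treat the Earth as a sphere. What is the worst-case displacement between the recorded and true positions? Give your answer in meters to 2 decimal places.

0.65 meters

Rounding to 5 decimal places leaves each coordinate within ±5e-06° of the true value.
N–S: 5e-06° × 111000 m/° = 0.555 m.
Longitude error → 5e-06 × 111000 × cos 51.52° = 5e-06 × 111000 × 0.6222 ≈ 0.345344 m.
Worst case both components are at the extreme and orthogonal: √(0.555² + 0.345344²) ≈ 0.653672 m.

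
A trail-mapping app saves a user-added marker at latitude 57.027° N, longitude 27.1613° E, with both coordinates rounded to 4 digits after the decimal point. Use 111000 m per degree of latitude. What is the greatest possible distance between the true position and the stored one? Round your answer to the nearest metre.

Rounding to 4 decimal places leaves each coordinate within ±5e-05° of the true value.
North–south component: 5e-05° × 111000 = 5.55 m.
E–W at 57.027°: 5e-05° × 111000 × cos 57.027° = 5e-05 × 111000 × 0.5442 ≈ 3.02055 m.
Worst case both components are at the extreme and orthogonal: √(5.55² + 3.02055²) ≈ 6.31872 m.

6 metres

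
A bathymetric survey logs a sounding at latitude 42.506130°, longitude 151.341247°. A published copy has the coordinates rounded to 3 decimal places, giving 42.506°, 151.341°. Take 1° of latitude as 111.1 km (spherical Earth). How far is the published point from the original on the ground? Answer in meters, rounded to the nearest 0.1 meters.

24.9 meters

Δlat = 42.506130 − 42.506 = +0.000130°; Δlon = 151.341247 − 151.341 = +0.000247°.
North–south shift: 0.000130 × 111100 = 14.443 m.
E–W at 42.506°: 0.000247° × 111100 × cos 42.506° = 0.000247 × 111100 × 0.7372 ≈ 20.2302 m.
Hypotenuse of the two orthogonal shifts: √(14.443² + 20.2302²) = 24.8568 m.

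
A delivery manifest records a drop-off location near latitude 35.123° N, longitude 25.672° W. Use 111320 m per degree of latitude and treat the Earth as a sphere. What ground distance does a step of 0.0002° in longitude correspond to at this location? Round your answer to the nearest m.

One degree of longitude here spans 111320 × cos 35.123° = 111320 × 0.8179 ≈ 91050.7 m; 0.0002° of that is 18.2101 m.

18 m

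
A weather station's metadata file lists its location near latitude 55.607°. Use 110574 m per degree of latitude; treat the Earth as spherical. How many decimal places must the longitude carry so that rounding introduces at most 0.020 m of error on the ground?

At 55.607° one degree of longitude covers 110574 × cos 55.607° ≈ 110574 × 0.5649 ≈ 62459.5 m.
Rounding to N decimal places gives at most 0.5 × 10⁻ᴺ degrees of error, i.e. 0.5 × 10⁻ᴺ × 62459.5 m.
Setting 31229.8 × 10⁻ᴺ ≤ 0.020 gives 10ᴺ ≥ 1.561e+06, i.e. N ≥ 6.19.
At 6 places the error can reach 0.0312 m, but 7 places keeps it to 0.00312 m.

7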